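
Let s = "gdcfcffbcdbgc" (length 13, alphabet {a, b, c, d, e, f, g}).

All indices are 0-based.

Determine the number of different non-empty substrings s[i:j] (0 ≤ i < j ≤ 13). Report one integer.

sorted suffixes:
  #0 SA[0]=7  'bcdbgc'
  #1 SA[1]=10  'bgc'
  #2 SA[2]=12  'c'
  #3 SA[3]=8  'cdbgc'
  #4 SA[4]=2  'cfcffbcdbgc'
  #5 SA[5]=4  'cffbcdbgc'
  #6 SA[6]=9  'dbgc'
  #7 SA[7]=1  'dcfcffbcdbgc'
  #8 SA[8]=6  'fbcdbgc'
  #9 SA[9]=3  'fcffbcdbgc'
  #10 SA[10]=5  'ffbcdbgc'
  #11 SA[11]=11  'gc'
  #12 SA[12]=0  'gdcfcffbcdbgc'

SA = [7, 10, 12, 8, 2, 4, 9, 1, 6, 3, 5, 11, 0]
i: (SA[i-1],SA[i]) lcp shared
  1: (7,10) 1 'b'
  2: (10,12) 0 ''
  3: (12,8) 1 'c'
  4: (8,2) 1 'c'
  5: (2,4) 2 'cf'
  6: (4,9) 0 ''
  7: (9,1) 1 'd'
  8: (1,6) 0 ''
  9: (6,3) 1 'f'
  10: (3,5) 1 'f'
  11: (5,11) 0 ''
  12: (11,0) 1 'g'

n(n+1)/2 = 13·14/2 = 91
Σ LCP = 0 + 1 + 0 + 1 + 1 + 2 + 0 + 1 + 0 + 1 + 1 + 0 + 1 = 9
distinct = 91 − 9 = 82

82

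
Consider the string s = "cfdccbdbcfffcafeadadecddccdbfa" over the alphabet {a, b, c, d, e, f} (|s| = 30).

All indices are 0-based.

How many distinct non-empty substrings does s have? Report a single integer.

433

sorted suffixes:
  #0 SA[0]=29  'a'
  #1 SA[1]=16  'adadecddccdbfa'
  #2 SA[2]=18  'adecddccdbfa'
  #3 SA[3]=13  'afeadadecddccdbfa'
  #4 SA[4]=7  'bcfffcafeadadecddccdbfa'
  #5 SA[5]=5  'bdbcfffcafeadadecddccdbfa'
  #6 SA[6]=27  'bfa'
  #7 SA[7]=12  'cafeadadecddccdbfa'
  #8 SA[8]=4  'cbdbcfffcafeadadecddccdbfa'
  #9 SA[9]=3  'ccbdbcfffcafeadadecddccdbfa'
  #10 SA[10]=24  'ccdbfa'
  #11 SA[11]=25  'cdbfa'
  #12 SA[12]=21  'cddccdbfa'
  #13 SA[13]=0  'cfdccbdbcfffcafeadadecddccdbfa'
  #14 SA[14]=8  'cfffcafeadadecddccdbfa'
  #15 SA[15]=17  'dadecddccdbfa'
  #16 SA[16]=6  'dbcfffcafeadadecddccdbfa'
  #17 SA[17]=26  'dbfa'
  #18 SA[18]=2  'dccbdbcfffcafeadadecddccdbfa'
  #19 SA[19]=23  'dccdbfa'
  #20 SA[20]=22  'ddccdbfa'
  #21 SA[21]=19  'decddccdbfa'
  #22 SA[22]=15  'eadadecddccdbfa'
  #23 SA[23]=20  'ecddccdbfa'
  #24 SA[24]=28  'fa'
  #25 SA[25]=11  'fcafeadadecddccdbfa'
  #26 SA[26]=1  'fdccbdbcfffcafeadadecddccdbfa'
  #27 SA[27]=14  'feadadecddccdbfa'
  #28 SA[28]=10  'ffcafeadadecddccdbfa'
  #29 SA[29]=9  'fffcafeadadecddccdbfa'

SA = [29, 16, 18, 13, 7, 5, 27, 12, 4, 3, 24, 25, 21, 0, 8, 17, 6, 26, 2, 23, 22, 19, 15, 20, 28, 11, 1, 14, 10, 9]
[i] adj suffixes → lcp
  [1] 29/16 → 1 ('a')
  [2] 16/18 → 2 ('ad')
  [3] 18/13 → 1 ('a')
  [4] 13/7 → 0 ('')
  [5] 7/5 → 1 ('b')
  [6] 5/27 → 1 ('b')
  [7] 27/12 → 0 ('')
  [8] 12/4 → 1 ('c')
  [9] 4/3 → 1 ('c')
  [10] 3/24 → 2 ('cc')
  [11] 24/25 → 1 ('c')
  [12] 25/21 → 2 ('cd')
  [13] 21/0 → 1 ('c')
  [14] 0/8 → 2 ('cf')
  [15] 8/17 → 0 ('')
  [16] 17/6 → 1 ('d')
  [17] 6/26 → 2 ('db')
  [18] 26/2 → 1 ('d')
  [19] 2/23 → 3 ('dcc')
  [20] 23/22 → 1 ('d')
  [21] 22/19 → 1 ('d')
  [22] 19/15 → 0 ('')
  [23] 15/20 → 1 ('e')
  [24] 20/28 → 0 ('')
  [25] 28/11 → 1 ('f')
  [26] 11/1 → 1 ('f')
  [27] 1/14 → 1 ('f')
  [28] 14/10 → 1 ('f')
  [29] 10/9 → 2 ('ff')

n(n+1)/2 = 30·31/2 = 465
Σ LCP = 0 + 1 + 2 + 1 + 0 + 1 + 1 + 0 + 1 + 1 + 2 + 1 + 2 + 1 + 2 + 0 + 1 + 2 + 1 + 3 + 1 + 1 + 0 + 1 + 0 + 1 + 1 + 1 + 1 + 2 = 32
distinct = 465 − 32 = 433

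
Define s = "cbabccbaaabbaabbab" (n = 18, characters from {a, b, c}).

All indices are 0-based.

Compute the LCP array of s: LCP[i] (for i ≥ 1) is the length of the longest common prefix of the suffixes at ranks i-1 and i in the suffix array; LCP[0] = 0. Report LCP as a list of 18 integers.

rank | idx | suffix
   0 |   7 | aaabbaabbab
   1 |   8 | aabbaabbab
   2 |  12 | aabbab
   3 |  16 | ab
   4 |   9 | abbaabbab
   5 |  13 | abbab
   6 |   2 | abccbaaabbaabbab
   7 |  17 | b
   8 |   6 | baaabbaabbab
   9 |  11 | baabbab
  10 |  15 | bab
  11 |   1 | babccbaaabbaabbab
  12 |  10 | bbaabbab
  13 |  14 | bbab
  14 |   3 | bccbaaabbaabbab
  15 |   5 | cbaaabbaabbab
  16 |   0 | cbabccbaaabbaabbab
  17 |   4 | ccbaaabbaabbab

SA = [7, 8, 12, 16, 9, 13, 2, 17, 6, 11, 15, 1, 10, 14, 3, 5, 0, 4]
i: (SA[i-1],SA[i]) lcp shared
  1: (7,8) 2 'aa'
  2: (8,12) 5 'aabba'
  3: (12,16) 1 'a'
  4: (16,9) 2 'ab'
  5: (9,13) 4 'abba'
  6: (13,2) 2 'ab'
  7: (2,17) 0 ''
  8: (17,6) 1 'b'
  9: (6,11) 3 'baa'
  10: (11,15) 2 'ba'
  11: (15,1) 3 'bab'
  12: (1,10) 1 'b'
  13: (10,14) 3 'bba'
  14: (14,3) 1 'b'
  15: (3,5) 0 ''
  16: (5,0) 3 'cba'
  17: (0,4) 1 'c'

[0, 2, 5, 1, 2, 4, 2, 0, 1, 3, 2, 3, 1, 3, 1, 0, 3, 1]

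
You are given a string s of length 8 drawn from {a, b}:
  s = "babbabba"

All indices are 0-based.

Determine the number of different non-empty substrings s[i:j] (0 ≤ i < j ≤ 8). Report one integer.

rank | idx | suffix
   0 |   7 | a
   1 |   4 | abba
   2 |   1 | abbabba
   3 |   6 | ba
   4 |   3 | babba
   5 |   0 | babbabba
   6 |   5 | bba
   7 |   2 | bbabba

SA = [7, 4, 1, 6, 3, 0, 5, 2]
i: (SA[i-1],SA[i]) lcp shared
  1: (7,4) 1 'a'
  2: (4,1) 4 'abba'
  3: (1,6) 0 ''
  4: (6,3) 2 'ba'
  5: (3,0) 5 'babba'
  6: (0,5) 1 'b'
  7: (5,2) 3 'bba'

n(n+1)/2 = 8·9/2 = 36
Σ LCP = 0 + 1 + 4 + 0 + 2 + 5 + 1 + 3 = 16
distinct = 36 − 16 = 20

20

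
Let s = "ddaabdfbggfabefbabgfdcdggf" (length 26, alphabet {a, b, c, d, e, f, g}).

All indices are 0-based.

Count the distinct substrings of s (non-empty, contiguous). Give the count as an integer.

324

rank | idx | suffix
   0 |   2 | aabdfbggfabefbabgfdcdggf
   1 |   3 | abdfbggfabefbabgfdcdggf
   2 |  11 | abefbabgfdcdggf
   3 |  16 | abgfdcdggf
   4 |  15 | babgfdcdggf
   5 |   4 | bdfbggfabefbabgfdcdggf
   6 |  12 | befbabgfdcdggf
   7 |  17 | bgfdcdggf
   8 |   7 | bggfabefbabgfdcdggf
   9 |  21 | cdggf
  10 |   1 | daabdfbggfabefbabgfdcdggf
  11 |  20 | dcdggf
  12 |   0 | ddaabdfbggfabefbabgfdcdggf
  13 |   5 | dfbggfabefbabgfdcdggf
  14 |  22 | dggf
  15 |  13 | efbabgfdcdggf
  16 |  25 | f
  17 |  10 | fabefbabgfdcdggf
  18 |  14 | fbabgfdcdggf
  19 |   6 | fbggfabefbabgfdcdggf
  20 |  19 | fdcdggf
  21 |  24 | gf
  22 |   9 | gfabefbabgfdcdggf
  23 |  18 | gfdcdggf
  24 |  23 | ggf
  25 |   8 | ggfabefbabgfdcdggf

SA = [2, 3, 11, 16, 15, 4, 12, 17, 7, 21, 1, 20, 0, 5, 22, 13, 25, 10, 14, 6, 19, 24, 9, 18, 23, 8]
rank  pair      lcp
   1  s[2:],s[3:]  1  'a'
   2  s[3:],s[11:]  2  'ab'
   3  s[11:],s[16:]  2  'ab'
   4  s[16:],s[15:]  0  ''
   5  s[15:],s[4:]  1  'b'
   6  s[4:],s[12:]  1  'b'
   7  s[12:],s[17:]  1  'b'
   8  s[17:],s[7:]  2  'bg'
   9  s[7:],s[21:]  0  ''
  10  s[21:],s[1:]  0  ''
  11  s[1:],s[20:]  1  'd'
  12  s[20:],s[0:]  1  'd'
  13  s[0:],s[5:]  1  'd'
  14  s[5:],s[22:]  1  'd'
  15  s[22:],s[13:]  0  ''
  16  s[13:],s[25:]  0  ''
  17  s[25:],s[10:]  1  'f'
  18  s[10:],s[14:]  1  'f'
  19  s[14:],s[6:]  2  'fb'
  20  s[6:],s[19:]  1  'f'
  21  s[19:],s[24:]  0  ''
  22  s[24:],s[9:]  2  'gf'
  23  s[9:],s[18:]  2  'gf'
  24  s[18:],s[23:]  1  'g'
  25  s[23:],s[8:]  3  'ggf'

n(n+1)/2 = 26·27/2 = 351
Σ LCP = 0 + 1 + 2 + 2 + 0 + 1 + 1 + 1 + 2 + 0 + 0 + 1 + 1 + 1 + 1 + 0 + 0 + 1 + 1 + 2 + 1 + 0 + 2 + 2 + 1 + 3 = 27
distinct = 351 − 27 = 324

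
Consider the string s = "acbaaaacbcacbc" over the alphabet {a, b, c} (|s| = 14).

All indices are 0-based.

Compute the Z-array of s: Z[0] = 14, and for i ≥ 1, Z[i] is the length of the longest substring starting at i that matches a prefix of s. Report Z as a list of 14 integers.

[14, 0, 0, 1, 1, 1, 3, 0, 0, 0, 3, 0, 0, 0]

Z[0]=14
i=1: outside box; Z[1]=0
i=2: outside box; Z[2]=0
i=3: outside box; Z[3]=1 extend→box=[3,4)
i=4: outside box; Z[4]=1 extend→box=[4,5)
i=5: outside box; Z[5]=1 extend→box=[5,6)
i=6: outside box; Z[6]=3 extend→box=[6,9)
i=7: min(r-i=2, Z[1]=0)=0; Z[7]=0
i=8: min(r-i=1, Z[2]=0)=0; Z[8]=0
i=9: outside box; Z[9]=0
i=10: outside box; Z[10]=3 extend→box=[10,13)
i=11: min(r-i=2, Z[1]=0)=0; Z[11]=0
i=12: min(r-i=1, Z[2]=0)=0; Z[12]=0
i=13: outside box; Z[13]=0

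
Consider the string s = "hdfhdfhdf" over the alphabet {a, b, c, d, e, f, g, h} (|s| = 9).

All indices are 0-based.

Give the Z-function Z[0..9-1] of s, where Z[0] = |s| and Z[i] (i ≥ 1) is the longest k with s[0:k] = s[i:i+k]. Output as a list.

Z[0]=9
i=1: i≥r, start 0; Z[1]=0
i=2: i≥r, start 0; Z[2]=0
i=3: i≥r, start 0; Z[3]=6 extend→box=[3,9)
i=4: min(r-i=5, Z[1]=0)=0; Z[4]=0
i=5: min(r-i=4, Z[2]=0)=0; Z[5]=0
i=6: min(r-i=3, Z[3]=6)=3; Z[6]=3
i=7: min(r-i=2, Z[4]=0)=0; Z[7]=0
i=8: min(r-i=1, Z[5]=0)=0; Z[8]=0

[9, 0, 0, 6, 0, 0, 3, 0, 0]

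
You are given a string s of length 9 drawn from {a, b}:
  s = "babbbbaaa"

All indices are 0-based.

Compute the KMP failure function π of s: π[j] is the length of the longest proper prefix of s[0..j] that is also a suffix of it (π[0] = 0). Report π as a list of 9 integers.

π[0] = 0
j=1 s[j]='a': π[1]=0 (border '')
j=2 s[j]='b': π[2]=1 (border 'b')
j=3 s[j]='b': k: 1→0; π[3]=1 (border 'b')
j=4 s[j]='b': k: 1→0; π[4]=1 (border 'b')
j=5 s[j]='b': k: 1→0; π[5]=1 (border 'b')
j=6 s[j]='a': π[6]=2 (border 'ba')
j=7 s[j]='a': k: 2→0; π[7]=0 (border '')
j=8 s[j]='a': π[8]=0 (border '')

[0, 0, 1, 1, 1, 1, 2, 0, 0]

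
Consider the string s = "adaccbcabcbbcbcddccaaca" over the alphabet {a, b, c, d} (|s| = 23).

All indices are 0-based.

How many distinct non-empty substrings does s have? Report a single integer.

246

rank | idx | suffix
   0 |  22 | a
   1 |  19 | aaca
   2 |   7 | abcbbcbcddccaaca
   3 |  20 | aca
   4 |   2 | accbcabcbbcbcddccaaca
   5 |   0 | adaccbcabcbbcbcddccaaca
   6 |  10 | bbcbcddccaaca
   7 |   5 | bcabcbbcbcddccaaca
   8 |   8 | bcbbcbcddccaaca
   9 |  11 | bcbcddccaaca
  10 |  13 | bcddccaaca
  11 |  21 | ca
  12 |  18 | caaca
  13 |   6 | cabcbbcbcddccaaca
  14 |   9 | cbbcbcddccaaca
  15 |   4 | cbcabcbbcbcddccaaca
  16 |  12 | cbcddccaaca
  17 |  17 | ccaaca
  18 |   3 | ccbcabcbbcbcddccaaca
  19 |  14 | cddccaaca
  20 |   1 | daccbcabcbbcbcddccaaca
  21 |  16 | dccaaca
  22 |  15 | ddccaaca

SA = [22, 19, 7, 20, 2, 0, 10, 5, 8, 11, 13, 21, 18, 6, 9, 4, 12, 17, 3, 14, 1, 16, 15]
rank  pair      lcp
   1  s[22:],s[19:]  1  'a'
   2  s[19:],s[7:]  1  'a'
   3  s[7:],s[20:]  1  'a'
   4  s[20:],s[2:]  2  'ac'
   5  s[2:],s[0:]  1  'a'
   6  s[0:],s[10:]  0  ''
   7  s[10:],s[5:]  1  'b'
   8  s[5:],s[8:]  2  'bc'
   9  s[8:],s[11:]  3  'bcb'
  10  s[11:],s[13:]  2  'bc'
  11  s[13:],s[21:]  0  ''
  12  s[21:],s[18:]  2  'ca'
  13  s[18:],s[6:]  2  'ca'
  14  s[6:],s[9:]  1  'c'
  15  s[9:],s[4:]  2  'cb'
  16  s[4:],s[12:]  3  'cbc'
  17  s[12:],s[17:]  1  'c'
  18  s[17:],s[3:]  2  'cc'
  19  s[3:],s[14:]  1  'c'
  20  s[14:],s[1:]  0  ''
  21  s[1:],s[16:]  1  'd'
  22  s[16:],s[15:]  1  'd'

n(n+1)/2 = 23·24/2 = 276
Σ LCP = 0 + 1 + 1 + 1 + 2 + 1 + 0 + 1 + 2 + 3 + 2 + 0 + 2 + 2 + 1 + 2 + 3 + 1 + 2 + 1 + 0 + 1 + 1 = 30
distinct = 276 − 30 = 246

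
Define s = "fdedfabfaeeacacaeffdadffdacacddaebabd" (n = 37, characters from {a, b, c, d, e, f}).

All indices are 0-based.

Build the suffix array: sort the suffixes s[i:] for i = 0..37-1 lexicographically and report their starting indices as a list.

rank | idx | suffix
   0 |  34 | abd
   1 |   5 | abfaeeacacaeffdadffdacacddaebabd
   2 |  11 | acacaeffdadffdacacddaebabd
   3 |  25 | acacddaebabd
   4 |  13 | acaeffdadffdacacddaebabd
   5 |  27 | acddaebabd
   6 |  20 | adffdacacddaebabd
   7 |  31 | aebabd
   8 |   8 | aeeacacaeffdadffdacacddaebabd
   9 |  15 | aeffdadffdacacddaebabd
  10 |  33 | babd
  11 |  35 | bd
  12 |   6 | bfaeeacacaeffdadffdacacddaebabd
  13 |  12 | cacaeffdadffdacacddaebabd
  14 |  26 | cacddaebabd
  15 |  14 | caeffdadffdacacddaebabd
  16 |  28 | cddaebabd
  17 |  36 | d
  18 |  24 | dacacddaebabd
  19 |  19 | dadffdacacddaebabd
  20 |  30 | daebabd
  21 |  29 | ddaebabd
  22 |   1 | dedfabfaeeacacaeffdadffdacacddaebabd
  23 |   3 | dfabfaeeacacaeffdadffdacacddaebabd
  24 |  21 | dffdacacddaebabd
  25 |  10 | eacacaeffdadffdacacddaebabd
  26 |  32 | ebabd
  27 |   2 | edfabfaeeacacaeffdadffdacacddaebabd
  28 |   9 | eeacacaeffdadffdacacddaebabd
  29 |  16 | effdadffdacacddaebabd
  30 |   4 | fabfaeeacacaeffdadffdacacddaebabd
  31 |   7 | faeeacacaeffdadffdacacddaebabd
  32 |  23 | fdacacddaebabd
  33 |  18 | fdadffdacacddaebabd
  34 |   0 | fdedfabfaeeacacaeffdadffdacacddaebabd
  35 |  22 | ffdacacddaebabd
  36 |  17 | ffdadffdacacddaebabd

[34, 5, 11, 25, 13, 27, 20, 31, 8, 15, 33, 35, 6, 12, 26, 14, 28, 36, 24, 19, 30, 29, 1, 3, 21, 10, 32, 2, 9, 16, 4, 7, 23, 18, 0, 22, 17]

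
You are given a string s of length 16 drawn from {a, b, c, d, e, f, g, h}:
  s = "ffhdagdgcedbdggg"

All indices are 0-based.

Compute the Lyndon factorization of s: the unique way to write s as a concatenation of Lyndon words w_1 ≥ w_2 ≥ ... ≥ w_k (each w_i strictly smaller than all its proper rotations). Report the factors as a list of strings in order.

["ffh", "d", "agdgcedbdggg"]

emit factor 1: 'ffh' (i=0, period=3)
emit factor 2: 'd' (i=3, period=1)
emit factor 3: 'agdgcedbdggg' (i=4, period=12)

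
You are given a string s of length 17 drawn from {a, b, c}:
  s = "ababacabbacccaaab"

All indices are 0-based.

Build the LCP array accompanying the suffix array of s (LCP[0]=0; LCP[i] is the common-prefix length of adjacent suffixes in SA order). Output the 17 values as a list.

[0, 2, 1, 2, 3, 2, 1, 2, 0, 1, 2, 3, 1, 0, 2, 1, 2]

rank→(start, suffix):
  0 → (13, 'aaab')
  1 → (14, 'aab')
  2 → (15, 'ab')
  3 → (0, 'ababacabbacccaaab')
  4 → (2, 'abacabbacccaaab')
  5 → (6, 'abbacccaaab')
  6 → (4, 'acabbacccaaab')
  7 → (9, 'acccaaab')
  8 → (16, 'b')
  9 → (1, 'babacabbacccaaab')
  10 → (3, 'bacabbacccaaab')
  11 → (8, 'bacccaaab')
  12 → (7, 'bbacccaaab')
  13 → (12, 'caaab')
  14 → (5, 'cabbacccaaab')
  15 → (11, 'ccaaab')
  16 → (10, 'cccaaab')

SA = [13, 14, 15, 0, 2, 6, 4, 9, 16, 1, 3, 8, 7, 12, 5, 11, 10]
[i] adj suffixes → lcp
  [1] 13/14 → 2 ('aa')
  [2] 14/15 → 1 ('a')
  [3] 15/0 → 2 ('ab')
  [4] 0/2 → 3 ('aba')
  [5] 2/6 → 2 ('ab')
  [6] 6/4 → 1 ('a')
  [7] 4/9 → 2 ('ac')
  [8] 9/16 → 0 ('')
  [9] 16/1 → 1 ('b')
  [10] 1/3 → 2 ('ba')
  [11] 3/8 → 3 ('bac')
  [12] 8/7 → 1 ('b')
  [13] 7/12 → 0 ('')
  [14] 12/5 → 2 ('ca')
  [15] 5/11 → 1 ('c')
  [16] 11/10 → 2 ('cc')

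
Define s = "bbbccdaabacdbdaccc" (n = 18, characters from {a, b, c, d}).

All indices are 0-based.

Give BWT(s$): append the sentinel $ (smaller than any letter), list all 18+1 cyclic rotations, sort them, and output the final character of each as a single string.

cdadba$bbdccabcacbc

rank  rotation             last
    0  $bbbccdaabacdbdaccc  c
    1  aabacdbdaccc$bbbccd  d
    2  abacdbdaccc$bbbccda  a
    3  accc$bbbccdaabacdbd  d
    4  acdbdaccc$bbbccdaab  b
    5  bacdbdaccc$bbbccdaa  a
    6  bbbccdaabacdbdaccc$  $
    7  bbccdaabacdbdaccc$b  b
    8  bccdaabacdbdaccc$bb  b
    9  bdaccc$bbbccdaabacd  d
   10  c$bbbccdaabacdbdacc  c
   11  cc$bbbccdaabacdbdac  c
   12  ccc$bbbccdaabacdbda  a
   13  ccdaabacdbdaccc$bbb  b
   14  cdaabacdbdaccc$bbbc  c
   15  cdbdaccc$bbbccdaaba  a
   16  daabacdbdaccc$bbbcc  c
   17  daccc$bbbccdaabacdb  b
   18  dbdaccc$bbbccdaabac  c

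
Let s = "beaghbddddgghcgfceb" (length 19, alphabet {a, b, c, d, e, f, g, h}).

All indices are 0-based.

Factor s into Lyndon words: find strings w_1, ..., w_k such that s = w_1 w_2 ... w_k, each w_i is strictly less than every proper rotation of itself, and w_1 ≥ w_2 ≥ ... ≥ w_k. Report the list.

emit factor 1: 'be' (i=0, period=2)
emit factor 2: 'aghbddddgghcgfceb' (i=2, period=17)

["be", "aghbddddgghcgfceb"]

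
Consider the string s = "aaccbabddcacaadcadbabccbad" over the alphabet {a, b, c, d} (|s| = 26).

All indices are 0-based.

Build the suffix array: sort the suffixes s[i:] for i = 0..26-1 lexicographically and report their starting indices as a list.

[0, 12, 19, 5, 10, 1, 24, 16, 13, 18, 4, 23, 20, 6, 11, 9, 15, 3, 22, 2, 21, 25, 17, 8, 14, 7]

rank | idx | suffix
   0 |   0 | aaccbabddcacaadcadbabccbad
   1 |  12 | aadcadbabccbad
   2 |  19 | abccbad
   3 |   5 | abddcacaadcadbabccbad
   4 |  10 | acaadcadbabccbad
   5 |   1 | accbabddcacaadcadbabccbad
   6 |  24 | ad
   7 |  16 | adbabccbad
   8 |  13 | adcadbabccbad
   9 |  18 | babccbad
  10 |   4 | babddcacaadcadbabccbad
  11 |  23 | bad
  12 |  20 | bccbad
  13 |   6 | bddcacaadcadbabccbad
  14 |  11 | caadcadbabccbad
  15 |   9 | cacaadcadbabccbad
  16 |  15 | cadbabccbad
  17 |   3 | cbabddcacaadcadbabccbad
  18 |  22 | cbad
  19 |   2 | ccbabddcacaadcadbabccbad
  20 |  21 | ccbad
  21 |  25 | d
  22 |  17 | dbabccbad
  23 |   8 | dcacaadcadbabccbad
  24 |  14 | dcadbabccbad
  25 |   7 | ddcacaadcadbabccbad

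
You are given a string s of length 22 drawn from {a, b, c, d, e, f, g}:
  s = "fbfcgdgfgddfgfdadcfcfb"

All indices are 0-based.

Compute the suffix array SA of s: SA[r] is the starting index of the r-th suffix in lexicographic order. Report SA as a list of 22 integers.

sorted suffixes:
  #0 SA[0]=15  'adcfcfb'
  #1 SA[1]=21  'b'
  #2 SA[2]=1  'bfcgdgfgddfgfdadcfcfb'
  #3 SA[3]=19  'cfb'
  #4 SA[4]=17  'cfcfb'
  #5 SA[5]=3  'cgdgfgddfgfdadcfcfb'
  #6 SA[6]=14  'dadcfcfb'
  #7 SA[7]=16  'dcfcfb'
  #8 SA[8]=9  'ddfgfdadcfcfb'
  #9 SA[9]=10  'dfgfdadcfcfb'
  #10 SA[10]=5  'dgfgddfgfdadcfcfb'
  #11 SA[11]=20  'fb'
  #12 SA[12]=0  'fbfcgdgfgddfgfdadcfcfb'
  #13 SA[13]=18  'fcfb'
  #14 SA[14]=2  'fcgdgfgddfgfdadcfcfb'
  #15 SA[15]=13  'fdadcfcfb'
  #16 SA[16]=7  'fgddfgfdadcfcfb'
  #17 SA[17]=11  'fgfdadcfcfb'
  #18 SA[18]=8  'gddfgfdadcfcfb'
  #19 SA[19]=4  'gdgfgddfgfdadcfcfb'
  #20 SA[20]=12  'gfdadcfcfb'
  #21 SA[21]=6  'gfgddfgfdadcfcfb'

[15, 21, 1, 19, 17, 3, 14, 16, 9, 10, 5, 20, 0, 18, 2, 13, 7, 11, 8, 4, 12, 6]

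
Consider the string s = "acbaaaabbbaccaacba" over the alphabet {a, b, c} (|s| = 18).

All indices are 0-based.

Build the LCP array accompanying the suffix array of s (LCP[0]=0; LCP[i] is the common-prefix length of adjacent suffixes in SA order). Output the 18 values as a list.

[0, 1, 3, 2, 2, 1, 1, 4, 2, 0, 2, 2, 1, 2, 0, 1, 3, 1]

rank→(start, suffix):
  0 → (17, 'a')
  1 → (3, 'aaaabbbaccaacba')
  2 → (4, 'aaabbbaccaacba')
  3 → (5, 'aabbbaccaacba')
  4 → (13, 'aacba')
  5 → (6, 'abbbaccaacba')
  6 → (14, 'acba')
  7 → (0, 'acbaaaabbbaccaacba')
  8 → (10, 'accaacba')
  9 → (16, 'ba')
  10 → (2, 'baaaabbbaccaacba')
  11 → (9, 'baccaacba')
  12 → (8, 'bbaccaacba')
  13 → (7, 'bbbaccaacba')
  14 → (12, 'caacba')
  15 → (15, 'cba')
  16 → (1, 'cbaaaabbbaccaacba')
  17 → (11, 'ccaacba')

SA = [17, 3, 4, 5, 13, 6, 14, 0, 10, 16, 2, 9, 8, 7, 12, 15, 1, 11]
rank  pair      lcp
   1  s[17:],s[3:]  1  'a'
   2  s[3:],s[4:]  3  'aaa'
   3  s[4:],s[5:]  2  'aa'
   4  s[5:],s[13:]  2  'aa'
   5  s[13:],s[6:]  1  'a'
   6  s[6:],s[14:]  1  'a'
   7  s[14:],s[0:]  4  'acba'
   8  s[0:],s[10:]  2  'ac'
   9  s[10:],s[16:]  0  ''
  10  s[16:],s[2:]  2  'ba'
  11  s[2:],s[9:]  2  'ba'
  12  s[9:],s[8:]  1  'b'
  13  s[8:],s[7:]  2  'bb'
  14  s[7:],s[12:]  0  ''
  15  s[12:],s[15:]  1  'c'
  16  s[15:],s[1:]  3  'cba'
  17  s[1:],s[11:]  1  'c'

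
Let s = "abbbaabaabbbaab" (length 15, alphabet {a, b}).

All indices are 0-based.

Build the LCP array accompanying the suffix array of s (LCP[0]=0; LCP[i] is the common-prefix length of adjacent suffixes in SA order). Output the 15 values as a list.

rank→(start, suffix):
  0 → (12, 'aab')
  1 → (4, 'aabaabbbaab')
  2 → (7, 'aabbbaab')
  3 → (13, 'ab')
  4 → (5, 'abaabbbaab')
  5 → (8, 'abbbaab')
  6 → (0, 'abbbaabaabbbaab')
  7 → (14, 'b')
  8 → (11, 'baab')
  9 → (3, 'baabaabbbaab')
  10 → (6, 'baabbbaab')
  11 → (10, 'bbaab')
  12 → (2, 'bbaabaabbbaab')
  13 → (9, 'bbbaab')
  14 → (1, 'bbbaabaabbbaab')

SA = [12, 4, 7, 13, 5, 8, 0, 14, 11, 3, 6, 10, 2, 9, 1]
rank  pair      lcp
   1  s[12:],s[4:]  3  'aab'
   2  s[4:],s[7:]  3  'aab'
   3  s[7:],s[13:]  1  'a'
   4  s[13:],s[5:]  2  'ab'
   5  s[5:],s[8:]  2  'ab'
   6  s[8:],s[0:]  7  'abbbaab'
   7  s[0:],s[14:]  0  ''
   8  s[14:],s[11:]  1  'b'
   9  s[11:],s[3:]  4  'baab'
  10  s[3:],s[6:]  4  'baab'
  11  s[6:],s[10:]  1  'b'
  12  s[10:],s[2:]  5  'bbaab'
  13  s[2:],s[9:]  2  'bb'
  14  s[9:],s[1:]  6  'bbbaab'

[0, 3, 3, 1, 2, 2, 7, 0, 1, 4, 4, 1, 5, 2, 6]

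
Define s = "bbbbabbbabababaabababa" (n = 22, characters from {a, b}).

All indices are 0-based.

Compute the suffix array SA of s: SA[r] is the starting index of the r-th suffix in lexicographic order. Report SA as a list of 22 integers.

rank | idx | suffix
   0 |  21 | a
   1 |  14 | aabababa
   2 |  19 | aba
   3 |  12 | abaabababa
   4 |  17 | ababa
   5 |  10 | ababaabababa
   6 |  15 | abababa
   7 |   8 | abababaabababa
   8 |   4 | abbbabababaabababa
   9 |  20 | ba
  10 |  13 | baabababa
  11 |  18 | baba
  12 |  11 | babaabababa
  13 |  16 | bababa
  14 |   9 | bababaabababa
  15 |   7 | babababaabababa
  16 |   3 | babbbabababaabababa
  17 |   6 | bbabababaabababa
  18 |   2 | bbabbbabababaabababa
  19 |   5 | bbbabababaabababa
  20 |   1 | bbbabbbabababaabababa
  21 |   0 | bbbbabbbabababaabababa

[21, 14, 19, 12, 17, 10, 15, 8, 4, 20, 13, 18, 11, 16, 9, 7, 3, 6, 2, 5, 1, 0]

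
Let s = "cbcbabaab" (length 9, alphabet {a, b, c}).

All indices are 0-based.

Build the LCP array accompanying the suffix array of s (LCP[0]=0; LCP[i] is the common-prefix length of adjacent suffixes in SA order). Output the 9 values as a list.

[0, 1, 2, 0, 1, 2, 1, 0, 2]

rank→(start, suffix):
  0 → (6, 'aab')
  1 → (7, 'ab')
  2 → (4, 'abaab')
  3 → (8, 'b')
  4 → (5, 'baab')
  5 → (3, 'babaab')
  6 → (1, 'bcbabaab')
  7 → (2, 'cbabaab')
  8 → (0, 'cbcbabaab')

SA = [6, 7, 4, 8, 5, 3, 1, 2, 0]
[i] adj suffixes → lcp
  [1] 6/7 → 1 ('a')
  [2] 7/4 → 2 ('ab')
  [3] 4/8 → 0 ('')
  [4] 8/5 → 1 ('b')
  [5] 5/3 → 2 ('ba')
  [6] 3/1 → 1 ('b')
  [7] 1/2 → 0 ('')
  [8] 2/0 → 2 ('cb')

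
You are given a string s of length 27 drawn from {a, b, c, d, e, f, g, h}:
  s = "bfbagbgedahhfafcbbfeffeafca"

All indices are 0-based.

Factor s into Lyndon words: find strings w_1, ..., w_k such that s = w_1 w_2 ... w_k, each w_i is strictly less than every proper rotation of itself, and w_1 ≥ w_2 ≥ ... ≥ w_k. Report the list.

emit factor 1: 'bf' (i=0, period=2)
emit factor 2: 'b' (i=2, period=1)
emit factor 3: 'agbgedahhf' (i=3, period=10)
emit factor 4: 'afcbbfeffe' (i=13, period=10)
emit factor 5: 'afc' (i=23, period=3)
emit factor 6: 'a' (i=26, period=1)

["bf", "b", "agbgedahhf", "afcbbfeffe", "afc", "a"]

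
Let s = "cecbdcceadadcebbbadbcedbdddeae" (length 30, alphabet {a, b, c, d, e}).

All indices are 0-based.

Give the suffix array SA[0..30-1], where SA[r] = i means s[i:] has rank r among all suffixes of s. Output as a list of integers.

sorted suffixes:
  #0 SA[0]=8  'adadcebbbadbcedbdddeae'
  #1 SA[1]=17  'adbcedbdddeae'
  #2 SA[2]=10  'adcebbbadbcedbdddeae'
  #3 SA[3]=28  'ae'
  #4 SA[4]=16  'badbcedbdddeae'
  #5 SA[5]=15  'bbadbcedbdddeae'
  #6 SA[6]=14  'bbbadbcedbdddeae'
  #7 SA[7]=19  'bcedbdddeae'
  #8 SA[8]=3  'bdcceadadcebbbadbcedbdddeae'
  #9 SA[9]=23  'bdddeae'
  #10 SA[10]=2  'cbdcceadadcebbbadbcedbdddeae'
  #11 SA[11]=5  'cceadadcebbbadbcedbdddeae'
  #12 SA[12]=6  'ceadadcebbbadbcedbdddeae'
  #13 SA[13]=12  'cebbbadbcedbdddeae'
  #14 SA[14]=0  'cecbdcceadadcebbbadbcedbdddeae'
  #15 SA[15]=20  'cedbdddeae'
  #16 SA[16]=9  'dadcebbbadbcedbdddeae'
  #17 SA[17]=18  'dbcedbdddeae'
  #18 SA[18]=22  'dbdddeae'
  #19 SA[19]=4  'dcceadadcebbbadbcedbdddeae'
  #20 SA[20]=11  'dcebbbadbcedbdddeae'
  #21 SA[21]=24  'dddeae'
  #22 SA[22]=25  'ddeae'
  #23 SA[23]=26  'deae'
  #24 SA[24]=29  'e'
  #25 SA[25]=7  'eadadcebbbadbcedbdddeae'
  #26 SA[26]=27  'eae'
  #27 SA[27]=13  'ebbbadbcedbdddeae'
  #28 SA[28]=1  'ecbdcceadadcebbbadbcedbdddeae'
  #29 SA[29]=21  'edbdddeae'

[8, 17, 10, 28, 16, 15, 14, 19, 3, 23, 2, 5, 6, 12, 0, 20, 9, 18, 22, 4, 11, 24, 25, 26, 29, 7, 27, 13, 1, 21]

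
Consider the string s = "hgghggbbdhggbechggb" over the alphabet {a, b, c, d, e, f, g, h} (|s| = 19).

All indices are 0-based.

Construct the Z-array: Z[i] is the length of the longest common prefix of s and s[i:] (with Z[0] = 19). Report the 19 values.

Z[0]=19
i=1: outside box; Z[1]=0
i=2: outside box; Z[2]=0
i=3: outside box; Z[3]=3 scan→box=[3,6)
i=4: min(r-i=2, Z[1]=0)=0; Z[4]=0
i=5: min(r-i=1, Z[2]=0)=0; Z[5]=0
i=6: outside box; Z[6]=0
i=7: outside box; Z[7]=0
i=8: outside box; Z[8]=0
i=9: outside box; Z[9]=3 scan→box=[9,12)
i=10: min(r-i=2, Z[1]=0)=0; Z[10]=0
i=11: min(r-i=1, Z[2]=0)=0; Z[11]=0
i=12: outside box; Z[12]=0
i=13: outside box; Z[13]=0
i=14: outside box; Z[14]=0
i=15: outside box; Z[15]=3 scan→box=[15,18)
i=16: min(r-i=2, Z[1]=0)=0; Z[16]=0
i=17: min(r-i=1, Z[2]=0)=0; Z[17]=0
i=18: outside box; Z[18]=0

[19, 0, 0, 3, 0, 0, 0, 0, 0, 3, 0, 0, 0, 0, 0, 3, 0, 0, 0]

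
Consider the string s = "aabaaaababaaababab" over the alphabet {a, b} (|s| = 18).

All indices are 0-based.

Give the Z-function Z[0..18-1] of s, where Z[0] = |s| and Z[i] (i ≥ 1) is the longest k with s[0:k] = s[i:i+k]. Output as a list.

Z[0]=18
i=1: i≥r, start 0; Z[1]=1 scan→box=[1,2)
i=2: i≥r, start 0; Z[2]=0
i=3: i≥r, start 0; Z[3]=2 scan→box=[3,5)
i=4: min(r-i=1, Z[1]=1)=1; Z[4]=2 scan→box=[4,6)
i=5: min(r-i=1, Z[1]=1)=1; Z[5]=4 scan→box=[5,9)
i=6: min(r-i=3, Z[1]=1)=1; Z[6]=1
i=7: min(r-i=2, Z[2]=0)=0; Z[7]=0
i=8: min(r-i=1, Z[3]=2)=1; Z[8]=1
i=9: i≥r, start 0; Z[9]=0
i=10: i≥r, start 0; Z[10]=2 scan→box=[10,12)
i=11: min(r-i=1, Z[1]=1)=1; Z[11]=4 scan→box=[11,15)
i=12: min(r-i=3, Z[1]=1)=1; Z[12]=1
i=13: min(r-i=2, Z[2]=0)=0; Z[13]=0
i=14: min(r-i=1, Z[3]=2)=1; Z[14]=1
i=15: i≥r, start 0; Z[15]=0
i=16: i≥r, start 0; Z[16]=1 scan→box=[16,17)
i=17: i≥r, start 0; Z[17]=0

[18, 1, 0, 2, 2, 4, 1, 0, 1, 0, 2, 4, 1, 0, 1, 0, 1, 0]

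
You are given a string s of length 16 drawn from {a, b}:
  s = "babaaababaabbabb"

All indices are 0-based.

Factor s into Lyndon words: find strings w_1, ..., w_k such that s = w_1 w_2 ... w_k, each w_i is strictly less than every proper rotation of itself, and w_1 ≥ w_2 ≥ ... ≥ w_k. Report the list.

["b", "ab", "aaababaabbabb"]

emit factor 1: 'b' (i=0, period=1)
emit factor 2: 'ab' (i=1, period=2)
emit factor 3: 'aaababaabbabb' (i=3, period=13)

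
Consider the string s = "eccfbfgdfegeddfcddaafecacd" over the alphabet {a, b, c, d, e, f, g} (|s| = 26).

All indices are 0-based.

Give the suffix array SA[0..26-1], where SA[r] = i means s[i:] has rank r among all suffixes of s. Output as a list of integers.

rank→(start, suffix):
  0 → (18, 'aafecacd')
  1 → (23, 'acd')
  2 → (19, 'afecacd')
  3 → (4, 'bfgdfegeddfcddaafecacd')
  4 → (22, 'cacd')
  5 → (1, 'ccfbfgdfegeddfcddaafecacd')
  6 → (24, 'cd')
  7 → (15, 'cddaafecacd')
  8 → (2, 'cfbfgdfegeddfcddaafecacd')
  9 → (25, 'd')
  10 → (17, 'daafecacd')
  11 → (16, 'ddaafecacd')
  12 → (12, 'ddfcddaafecacd')
  13 → (13, 'dfcddaafecacd')
  14 → (7, 'dfegeddfcddaafecacd')
  15 → (21, 'ecacd')
  16 → (0, 'eccfbfgdfegeddfcddaafecacd')
  17 → (11, 'eddfcddaafecacd')
  18 → (9, 'egeddfcddaafecacd')
  19 → (3, 'fbfgdfegeddfcddaafecacd')
  20 → (14, 'fcddaafecacd')
  21 → (20, 'fecacd')
  22 → (8, 'fegeddfcddaafecacd')
  23 → (5, 'fgdfegeddfcddaafecacd')
  24 → (6, 'gdfegeddfcddaafecacd')
  25 → (10, 'geddfcddaafecacd')

[18, 23, 19, 4, 22, 1, 24, 15, 2, 25, 17, 16, 12, 13, 7, 21, 0, 11, 9, 3, 14, 20, 8, 5, 6, 10]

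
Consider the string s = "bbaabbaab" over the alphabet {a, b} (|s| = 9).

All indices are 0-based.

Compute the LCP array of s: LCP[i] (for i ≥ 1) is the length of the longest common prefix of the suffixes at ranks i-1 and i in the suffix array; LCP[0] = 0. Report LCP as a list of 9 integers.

[0, 3, 1, 2, 0, 1, 4, 1, 5]

sorted suffixes:
  #0 SA[0]=6  'aab'
  #1 SA[1]=2  'aabbaab'
  #2 SA[2]=7  'ab'
  #3 SA[3]=3  'abbaab'
  #4 SA[4]=8  'b'
  #5 SA[5]=5  'baab'
  #6 SA[6]=1  'baabbaab'
  #7 SA[7]=4  'bbaab'
  #8 SA[8]=0  'bbaabbaab'

SA = [6, 2, 7, 3, 8, 5, 1, 4, 0]
i: (SA[i-1],SA[i]) lcp shared
  1: (6,2) 3 'aab'
  2: (2,7) 1 'a'
  3: (7,3) 2 'ab'
  4: (3,8) 0 ''
  5: (8,5) 1 'b'
  6: (5,1) 4 'baab'
  7: (1,4) 1 'b'
  8: (4,0) 5 'bbaab'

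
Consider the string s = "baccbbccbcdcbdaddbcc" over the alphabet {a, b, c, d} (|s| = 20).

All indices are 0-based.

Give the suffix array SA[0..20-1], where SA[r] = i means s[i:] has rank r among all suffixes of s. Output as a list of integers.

rank | idx | suffix
   0 |   1 | accbbccbcdcbdaddbcc
   1 |  14 | addbcc
   2 |   0 | baccbbccbcdcbdaddbcc
   3 |   4 | bbccbcdcbdaddbcc
   4 |  17 | bcc
   5 |   5 | bccbcdcbdaddbcc
   6 |   8 | bcdcbdaddbcc
   7 |  12 | bdaddbcc
   8 |  19 | c
   9 |   3 | cbbccbcdcbdaddbcc
  10 |   7 | cbcdcbdaddbcc
  11 |  11 | cbdaddbcc
  12 |  18 | cc
  13 |   2 | ccbbccbcdcbdaddbcc
  14 |   6 | ccbcdcbdaddbcc
  15 |   9 | cdcbdaddbcc
  16 |  13 | daddbcc
  17 |  16 | dbcc
  18 |  10 | dcbdaddbcc
  19 |  15 | ddbcc

[1, 14, 0, 4, 17, 5, 8, 12, 19, 3, 7, 11, 18, 2, 6, 9, 13, 16, 10, 15]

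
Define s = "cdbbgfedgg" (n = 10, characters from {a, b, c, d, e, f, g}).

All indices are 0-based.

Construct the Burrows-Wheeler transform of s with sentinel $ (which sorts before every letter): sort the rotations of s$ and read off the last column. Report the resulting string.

rank  rotation     last
    0  $cdbbgfedgg  g
    1  bbgfedgg$cd  d
    2  bgfedgg$cdb  b
    3  cdbbgfedgg$  $
    4  dbbgfedgg$c  c
    5  dgg$cdbbgfe  e
    6  edgg$cdbbgf  f
    7  fedgg$cdbbg  g
    8  g$cdbbgfedg  g
    9  gfedgg$cdbb  b
   10  gg$cdbbgfed  d

gdb$cefggbd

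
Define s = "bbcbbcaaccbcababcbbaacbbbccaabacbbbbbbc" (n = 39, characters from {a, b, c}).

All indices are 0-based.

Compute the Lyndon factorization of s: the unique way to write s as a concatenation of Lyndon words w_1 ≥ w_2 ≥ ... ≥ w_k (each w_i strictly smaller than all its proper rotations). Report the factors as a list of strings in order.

emit factor 1: 'bbc' (i=0, period=3)
emit factor 2: 'bbc' (i=3, period=3)
emit factor 3: 'aaccbcababcbb' (i=6, period=13)
emit factor 4: 'aacbbbcc' (i=19, period=8)
emit factor 5: 'aabacbbbbbbc' (i=27, period=12)

["bbc", "bbc", "aaccbcababcbb", "aacbbbcc", "aabacbbbbbbc"]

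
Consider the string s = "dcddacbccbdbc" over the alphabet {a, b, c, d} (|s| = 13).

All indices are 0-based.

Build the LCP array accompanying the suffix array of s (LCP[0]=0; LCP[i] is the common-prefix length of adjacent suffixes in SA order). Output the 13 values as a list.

rank | idx | suffix
   0 |   4 | acbccbdbc
   1 |  11 | bc
   2 |   6 | bccbdbc
   3 |   9 | bdbc
   4 |  12 | c
   5 |   5 | cbccbdbc
   6 |   8 | cbdbc
   7 |   7 | ccbdbc
   8 |   1 | cddacbccbdbc
   9 |   3 | dacbccbdbc
  10 |  10 | dbc
  11 |   0 | dcddacbccbdbc
  12 |   2 | ddacbccbdbc

SA = [4, 11, 6, 9, 12, 5, 8, 7, 1, 3, 10, 0, 2]
i: (SA[i-1],SA[i]) lcp shared
  1: (4,11) 0 ''
  2: (11,6) 2 'bc'
  3: (6,9) 1 'b'
  4: (9,12) 0 ''
  5: (12,5) 1 'c'
  6: (5,8) 2 'cb'
  7: (8,7) 1 'c'
  8: (7,1) 1 'c'
  9: (1,3) 0 ''
  10: (3,10) 1 'd'
  11: (10,0) 1 'd'
  12: (0,2) 1 'd'

[0, 0, 2, 1, 0, 1, 2, 1, 1, 0, 1, 1, 1]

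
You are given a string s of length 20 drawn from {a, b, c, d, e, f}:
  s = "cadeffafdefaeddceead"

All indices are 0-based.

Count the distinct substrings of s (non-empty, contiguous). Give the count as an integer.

sorted suffixes:
  #0 SA[0]=18  'ad'
  #1 SA[1]=1  'adeffafdefaeddceead'
  #2 SA[2]=11  'aeddceead'
  #3 SA[3]=6  'afdefaeddceead'
  #4 SA[4]=0  'cadeffafdefaeddceead'
  #5 SA[5]=15  'ceead'
  #6 SA[6]=19  'd'
  #7 SA[7]=14  'dceead'
  #8 SA[8]=13  'ddceead'
  #9 SA[9]=8  'defaeddceead'
  #10 SA[10]=2  'deffafdefaeddceead'
  #11 SA[11]=17  'ead'
  #12 SA[12]=12  'eddceead'
  #13 SA[13]=16  'eead'
  #14 SA[14]=9  'efaeddceead'
  #15 SA[15]=3  'effafdefaeddceead'
  #16 SA[16]=10  'faeddceead'
  #17 SA[17]=5  'fafdefaeddceead'
  #18 SA[18]=7  'fdefaeddceead'
  #19 SA[19]=4  'ffafdefaeddceead'

SA = [18, 1, 11, 6, 0, 15, 19, 14, 13, 8, 2, 17, 12, 16, 9, 3, 10, 5, 7, 4]
rank  pair      lcp
   1  s[18:],s[1:]  2  'ad'
   2  s[1:],s[11:]  1  'a'
   3  s[11:],s[6:]  1  'a'
   4  s[6:],s[0:]  0  ''
   5  s[0:],s[15:]  1  'c'
   6  s[15:],s[19:]  0  ''
   7  s[19:],s[14:]  1  'd'
   8  s[14:],s[13:]  1  'd'
   9  s[13:],s[8:]  1  'd'
  10  s[8:],s[2:]  3  'def'
  11  s[2:],s[17:]  0  ''
  12  s[17:],s[12:]  1  'e'
  13  s[12:],s[16:]  1  'e'
  14  s[16:],s[9:]  1  'e'
  15  s[9:],s[3:]  2  'ef'
  16  s[3:],s[10:]  0  ''
  17  s[10:],s[5:]  2  'fa'
  18  s[5:],s[7:]  1  'f'
  19  s[7:],s[4:]  1  'f'

n(n+1)/2 = 20·21/2 = 210
Σ LCP = 0 + 2 + 1 + 1 + 0 + 1 + 0 + 1 + 1 + 1 + 3 + 0 + 1 + 1 + 1 + 2 + 0 + 2 + 1 + 1 = 20
distinct = 210 − 20 = 190

190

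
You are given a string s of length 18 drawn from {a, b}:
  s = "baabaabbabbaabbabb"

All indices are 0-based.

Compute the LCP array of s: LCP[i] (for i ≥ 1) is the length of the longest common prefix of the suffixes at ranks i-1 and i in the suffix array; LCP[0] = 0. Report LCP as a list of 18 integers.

[0, 3, 7, 1, 2, 3, 4, 6, 0, 1, 4, 8, 2, 4, 1, 2, 3, 5]

rank→(start, suffix):
  0 → (1, 'aabaabbabbaabbabb')
  1 → (11, 'aabbabb')
  2 → (4, 'aabbabbaabbabb')
  3 → (2, 'abaabbabbaabbabb')
  4 → (15, 'abb')
  5 → (8, 'abbaabbabb')
  6 → (12, 'abbabb')
  7 → (5, 'abbabbaabbabb')
  8 → (17, 'b')
  9 → (0, 'baabaabbabbaabbabb')
  10 → (10, 'baabbabb')
  11 → (3, 'baabbabbaabbabb')
  12 → (14, 'babb')
  13 → (7, 'babbaabbabb')
  14 → (16, 'bb')
  15 → (9, 'bbaabbabb')
  16 → (13, 'bbabb')
  17 → (6, 'bbabbaabbabb')

SA = [1, 11, 4, 2, 15, 8, 12, 5, 17, 0, 10, 3, 14, 7, 16, 9, 13, 6]
rank  pair      lcp
   1  s[1:],s[11:]  3  'aab'
   2  s[11:],s[4:]  7  'aabbabb'
   3  s[4:],s[2:]  1  'a'
   4  s[2:],s[15:]  2  'ab'
   5  s[15:],s[8:]  3  'abb'
   6  s[8:],s[12:]  4  'abba'
   7  s[12:],s[5:]  6  'abbabb'
   8  s[5:],s[17:]  0  ''
   9  s[17:],s[0:]  1  'b'
  10  s[0:],s[10:]  4  'baab'
  11  s[10:],s[3:]  8  'baabbabb'
  12  s[3:],s[14:]  2  'ba'
  13  s[14:],s[7:]  4  'babb'
  14  s[7:],s[16:]  1  'b'
  15  s[16:],s[9:]  2  'bb'
  16  s[9:],s[13:]  3  'bba'
  17  s[13:],s[6:]  5  'bbabb'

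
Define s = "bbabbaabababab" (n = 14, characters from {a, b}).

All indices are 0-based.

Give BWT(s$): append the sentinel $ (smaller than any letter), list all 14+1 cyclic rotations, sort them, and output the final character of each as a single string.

rank  rotation         last
    0  $bbabbaabababab  b
    1  aabababab$bbabb  b
    2  ab$bbabbaababab  b
    3  abab$bbabbaabab  b
    4  ababab$bbabbaab  b
    5  abababab$bbabba  a
    6  abbaabababab$bb  b
    7  b$bbabbaabababa  a
    8  baabababab$bbab  b
    9  bab$bbabbaababa  a
   10  babab$bbabbaaba  a
   11  bababab$bbabbaa  a
   12  babbaabababab$b  b
   13  bbaabababab$bba  a
   14  bbabbaabababab$  $

bbbbbababaaaba$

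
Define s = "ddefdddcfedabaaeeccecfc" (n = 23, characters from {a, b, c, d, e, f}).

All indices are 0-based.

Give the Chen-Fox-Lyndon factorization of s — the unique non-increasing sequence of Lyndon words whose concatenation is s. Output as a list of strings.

["ddef", "d", "d", "d", "cfed", "ab", "aaeeccecfc"]

emit factor 1: 'ddef' (i=0, period=4)
emit factor 2: 'd' (i=4, period=1)
emit factor 3: 'd' (i=5, period=1)
emit factor 4: 'd' (i=6, period=1)
emit factor 5: 'cfed' (i=7, period=4)
emit factor 6: 'ab' (i=11, period=2)
emit factor 7: 'aaeeccecfc' (i=13, period=10)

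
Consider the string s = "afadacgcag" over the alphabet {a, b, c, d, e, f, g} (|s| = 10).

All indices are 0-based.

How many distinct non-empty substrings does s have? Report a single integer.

rank→(start, suffix):
  0 → (4, 'acgcag')
  1 → (2, 'adacgcag')
  2 → (0, 'afadacgcag')
  3 → (8, 'ag')
  4 → (7, 'cag')
  5 → (5, 'cgcag')
  6 → (3, 'dacgcag')
  7 → (1, 'fadacgcag')
  8 → (9, 'g')
  9 → (6, 'gcag')

SA = [4, 2, 0, 8, 7, 5, 3, 1, 9, 6]
rank  pair      lcp
   1  s[4:],s[2:]  1  'a'
   2  s[2:],s[0:]  1  'a'
   3  s[0:],s[8:]  1  'a'
   4  s[8:],s[7:]  0  ''
   5  s[7:],s[5:]  1  'c'
   6  s[5:],s[3:]  0  ''
   7  s[3:],s[1:]  0  ''
   8  s[1:],s[9:]  0  ''
   9  s[9:],s[6:]  1  'g'

n(n+1)/2 = 10·11/2 = 55
Σ LCP = 0 + 1 + 1 + 1 + 0 + 1 + 0 + 0 + 0 + 1 = 5
distinct = 55 − 5 = 50

50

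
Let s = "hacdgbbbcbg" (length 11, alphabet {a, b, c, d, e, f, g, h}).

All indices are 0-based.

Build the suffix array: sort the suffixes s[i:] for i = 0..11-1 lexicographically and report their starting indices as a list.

[1, 5, 6, 7, 9, 8, 2, 3, 10, 4, 0]

rank | idx | suffix
   0 |   1 | acdgbbbcbg
   1 |   5 | bbbcbg
   2 |   6 | bbcbg
   3 |   7 | bcbg
   4 |   9 | bg
   5 |   8 | cbg
   6 |   2 | cdgbbbcbg
   7 |   3 | dgbbbcbg
   8 |  10 | g
   9 |   4 | gbbbcbg
  10 |   0 | hacdgbbbcbg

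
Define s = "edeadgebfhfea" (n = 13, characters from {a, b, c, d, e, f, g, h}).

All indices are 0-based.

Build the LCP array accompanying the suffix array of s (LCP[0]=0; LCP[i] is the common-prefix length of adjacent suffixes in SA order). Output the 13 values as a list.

[0, 1, 0, 0, 1, 0, 2, 1, 1, 0, 1, 0, 0]

rank→(start, suffix):
  0 → (12, 'a')
  1 → (3, 'adgebfhfea')
  2 → (7, 'bfhfea')
  3 → (1, 'deadgebfhfea')
  4 → (4, 'dgebfhfea')
  5 → (11, 'ea')
  6 → (2, 'eadgebfhfea')
  7 → (6, 'ebfhfea')
  8 → (0, 'edeadgebfhfea')
  9 → (10, 'fea')
  10 → (8, 'fhfea')
  11 → (5, 'gebfhfea')
  12 → (9, 'hfea')

SA = [12, 3, 7, 1, 4, 11, 2, 6, 0, 10, 8, 5, 9]
[i] adj suffixes → lcp
  [1] 12/3 → 1 ('a')
  [2] 3/7 → 0 ('')
  [3] 7/1 → 0 ('')
  [4] 1/4 → 1 ('d')
  [5] 4/11 → 0 ('')
  [6] 11/2 → 2 ('ea')
  [7] 2/6 → 1 ('e')
  [8] 6/0 → 1 ('e')
  [9] 0/10 → 0 ('')
  [10] 10/8 → 1 ('f')
  [11] 8/5 → 0 ('')
  [12] 5/9 → 0 ('')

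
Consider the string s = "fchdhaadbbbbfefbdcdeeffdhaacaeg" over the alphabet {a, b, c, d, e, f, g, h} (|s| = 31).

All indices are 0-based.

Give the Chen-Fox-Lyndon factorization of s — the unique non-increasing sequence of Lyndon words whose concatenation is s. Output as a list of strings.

["f", "chdh", "aadbbbbfefbdcdeeffdh", "aacaeg"]

emit factor 1: 'f' (i=0, period=1)
emit factor 2: 'chdh' (i=1, period=4)
emit factor 3: 'aadbbbbfefbdcdeeffdh' (i=5, period=20)
emit factor 4: 'aacaeg' (i=25, period=6)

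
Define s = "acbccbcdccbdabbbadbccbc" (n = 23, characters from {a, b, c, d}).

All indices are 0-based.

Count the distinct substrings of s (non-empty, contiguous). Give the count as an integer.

rank | idx | suffix
   0 |  12 | abbbadbccbc
   1 |   0 | acbccbcdccbdabbbadbccbc
   2 |  16 | adbccbc
   3 |  15 | badbccbc
   4 |  14 | bbadbccbc
   5 |  13 | bbbadbccbc
   6 |  21 | bc
   7 |  18 | bccbc
   8 |   2 | bccbcdccbdabbbadbccbc
   9 |   5 | bcdccbdabbbadbccbc
  10 |  10 | bdabbbadbccbc
  11 |  22 | c
  12 |  20 | cbc
  13 |   1 | cbccbcdccbdabbbadbccbc
  14 |   4 | cbcdccbdabbbadbccbc
  15 |   9 | cbdabbbadbccbc
  16 |  19 | ccbc
  17 |   3 | ccbcdccbdabbbadbccbc
  18 |   8 | ccbdabbbadbccbc
  19 |   6 | cdccbdabbbadbccbc
  20 |  11 | dabbbadbccbc
  21 |  17 | dbccbc
  22 |   7 | dccbdabbbadbccbc

SA = [12, 0, 16, 15, 14, 13, 21, 18, 2, 5, 10, 22, 20, 1, 4, 9, 19, 3, 8, 6, 11, 17, 7]
i: (SA[i-1],SA[i]) lcp shared
  1: (12,0) 1 'a'
  2: (0,16) 1 'a'
  3: (16,15) 0 ''
  4: (15,14) 1 'b'
  5: (14,13) 2 'bb'
  6: (13,21) 1 'b'
  7: (21,18) 2 'bc'
  8: (18,2) 5 'bccbc'
  9: (2,5) 2 'bc'
  10: (5,10) 1 'b'
  11: (10,22) 0 ''
  12: (22,20) 1 'c'
  13: (20,1) 3 'cbc'
  14: (1,4) 3 'cbc'
  15: (4,9) 2 'cb'
  16: (9,19) 1 'c'
  17: (19,3) 4 'ccbc'
  18: (3,8) 3 'ccb'
  19: (8,6) 1 'c'
  20: (6,11) 0 ''
  21: (11,17) 1 'd'
  22: (17,7) 1 'd'

n(n+1)/2 = 23·24/2 = 276
Σ LCP = 0 + 1 + 1 + 0 + 1 + 2 + 1 + 2 + 5 + 2 + 1 + 0 + 1 + 3 + 3 + 2 + 1 + 4 + 3 + 1 + 0 + 1 + 1 = 36
distinct = 276 − 36 = 240

240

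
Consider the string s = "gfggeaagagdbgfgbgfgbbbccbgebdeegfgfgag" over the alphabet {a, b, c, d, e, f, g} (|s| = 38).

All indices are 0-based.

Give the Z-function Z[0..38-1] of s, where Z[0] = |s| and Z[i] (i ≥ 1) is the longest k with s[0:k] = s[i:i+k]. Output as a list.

[38, 0, 1, 1, 0, 0, 0, 1, 0, 1, 0, 0, 3, 0, 1, 0, 3, 0, 1, 0, 0, 0, 0, 0, 0, 1, 0, 0, 0, 0, 0, 3, 0, 3, 0, 1, 0, 1]

Z[0]=38
i=1: i≥r, start 0; Z[1]=0
i=2: i≥r, start 0; Z[2]=1 extend→box=[2,3)
i=3: i≥r, start 0; Z[3]=1 extend→box=[3,4)
i=4: i≥r, start 0; Z[4]=0
i=5: i≥r, start 0; Z[5]=0
i=6: i≥r, start 0; Z[6]=0
i=7: i≥r, start 0; Z[7]=1 extend→box=[7,8)
i=8: i≥r, start 0; Z[8]=0
i=9: i≥r, start 0; Z[9]=1 extend→box=[9,10)
i=10: i≥r, start 0; Z[10]=0
i=11: i≥r, start 0; Z[11]=0
i=12: i≥r, start 0; Z[12]=3 extend→box=[12,15)
i=13: min(r-i=2, Z[1]=0)=0; Z[13]=0
i=14: min(r-i=1, Z[2]=1)=1; Z[14]=1
i=15: i≥r, start 0; Z[15]=0
i=16: i≥r, start 0; Z[16]=3 extend→box=[16,19)
i=17: min(r-i=2, Z[1]=0)=0; Z[17]=0
i=18: min(r-i=1, Z[2]=1)=1; Z[18]=1
i=19: i≥r, start 0; Z[19]=0
i=20: i≥r, start 0; Z[20]=0
i=21: i≥r, start 0; Z[21]=0
i=22: i≥r, start 0; Z[22]=0
i=23: i≥r, start 0; Z[23]=0
i=24: i≥r, start 0; Z[24]=0
i=25: i≥r, start 0; Z[25]=1 extend→box=[25,26)
i=26: i≥r, start 0; Z[26]=0
i=27: i≥r, start 0; Z[27]=0
i=28: i≥r, start 0; Z[28]=0
i=29: i≥r, start 0; Z[29]=0
i=30: i≥r, start 0; Z[30]=0
i=31: i≥r, start 0; Z[31]=3 extend→box=[31,34)
i=32: min(r-i=2, Z[1]=0)=0; Z[32]=0
i=33: min(r-i=1, Z[2]=1)=1; Z[33]=3 extend→box=[33,36)
i=34: min(r-i=2, Z[1]=0)=0; Z[34]=0
i=35: min(r-i=1, Z[2]=1)=1; Z[35]=1
i=36: i≥r, start 0; Z[36]=0
i=37: i≥r, start 0; Z[37]=1 extend→box=[37,38)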